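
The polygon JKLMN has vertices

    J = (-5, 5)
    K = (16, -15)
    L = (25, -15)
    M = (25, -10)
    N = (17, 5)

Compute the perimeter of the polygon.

82

|JK| = √((21)² + (-20)²) = √841 = 29
|KL| = √((9)² + (0)²) = √81 = 9
|LM| = √((0)² + (5)²) = √25 = 5
|MN| = √((-8)² + (15)²) = √289 = 17
|NJ| = √((-22)² + (0)²) = √484 = 22
Perimeter = 29 + 9 + 5 + 17 + 22 = 82.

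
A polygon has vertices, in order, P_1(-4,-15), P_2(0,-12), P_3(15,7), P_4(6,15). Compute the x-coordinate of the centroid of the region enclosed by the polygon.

Apply the shoelace formula. First the cross-terms c_i = x_i·y_{i+1} − x_{i+1}·y_i:
  48, 180, 183, -30  ⇒  2A = 381, A = 190.5.
Then Σ (x_i + x_{i+1})·c_i = 6291, so x̄ = 6291 / (6·190.5) = 699/127.

699/127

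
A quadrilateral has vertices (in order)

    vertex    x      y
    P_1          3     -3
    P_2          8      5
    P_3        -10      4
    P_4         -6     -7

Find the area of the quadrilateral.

127

Apply the surveyor's formula: 2A = Σ (x_i·y_{i+1} − x_{i+1}·y_i), indices taken mod 4.
P_1→P_2: (3)(5) − (8)(-3) = 39
P_2→P_3: (8)(4) − (-10)(5) = 82
P_3→P_4: (-10)(-7) − (-6)(4) = 94
P_4→P_1: (-6)(-3) − (3)(-7) = 39
Σ = 254
Area = |Σ|/2 = 127.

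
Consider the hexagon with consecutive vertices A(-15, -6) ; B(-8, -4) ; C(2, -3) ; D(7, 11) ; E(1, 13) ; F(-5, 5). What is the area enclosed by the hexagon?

A→B: (-15)(-4) − (-8)(-6) = 12
B→C: (-8)(-3) − (2)(-4) = 32
C→D: (2)(11) − (7)(-3) = 43
D→E: (7)(13) − (1)(11) = 80
E→F: (1)(5) − (-5)(13) = 70
F→A: (-5)(-6) − (-15)(5) = 105
Σ = 342
Area = |Σ|/2 = 171.

171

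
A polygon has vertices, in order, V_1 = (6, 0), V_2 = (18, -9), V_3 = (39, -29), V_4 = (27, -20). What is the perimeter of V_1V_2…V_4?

88

|V_1V_2| = √((12)² + (-9)²) = √225 = 15
|V_2V_3| = √((21)² + (-20)²) = √841 = 29
|V_3V_4| = √((-12)² + (9)²) = √225 = 15
|V_4V_1| = √((-21)² + (20)²) = √841 = 29
Perimeter = 15 + 29 + 15 + 29 = 88.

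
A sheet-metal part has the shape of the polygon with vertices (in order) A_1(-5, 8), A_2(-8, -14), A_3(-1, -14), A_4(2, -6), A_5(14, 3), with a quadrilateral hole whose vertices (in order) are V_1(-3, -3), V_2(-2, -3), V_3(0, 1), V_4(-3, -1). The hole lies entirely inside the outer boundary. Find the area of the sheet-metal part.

236.5

Outer boundary:
Apply the shoelace (surveyor's) formula: 2A = Σ (x_i·y_{i+1} − x_{i+1}·y_i), indices taken mod 5.
A_1→A_2: (-5)(-14) − (-8)(8) = 134
A_2→A_3: (-8)(-14) − (-1)(-14) = 98
A_3→A_4: (-1)(-6) − (2)(-14) = 34
A_4→A_5: (2)(3) − (14)(-6) = 90
A_5→A_1: (14)(8) − (-5)(3) = 127
Σ = 483
Area = |Σ|/2 = 241.5.
Hole:
Apply Gauss's area formula: 2A = Σ (x_i·y_{i+1} − x_{i+1}·y_i), indices taken mod 4.
Cross-terms: 3, -2, 3, 6  ⇒  Σ = 10
Area = |Σ|/2 = 5.
Net area = 241.5 − 5 = 236.5.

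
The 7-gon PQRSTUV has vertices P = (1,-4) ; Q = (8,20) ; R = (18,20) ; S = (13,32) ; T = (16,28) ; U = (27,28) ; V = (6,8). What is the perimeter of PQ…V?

|PQ| = √((7)² + (24)²) = √625 = 25
|QR| = √((10)² + (0)²) = √100 = 10
|RS| = √((-5)² + (12)²) = √169 = 13
|ST| = √((3)² + (-4)²) = √25 = 5
|TU| = √((11)² + (0)²) = √121 = 11
|UV| = √((-21)² + (-20)²) = √841 = 29
|VP| = √((-5)² + (-12)²) = √169 = 13
Perimeter = 25 + 10 + 13 + 5 + 11 + 29 + 13 = 106.

106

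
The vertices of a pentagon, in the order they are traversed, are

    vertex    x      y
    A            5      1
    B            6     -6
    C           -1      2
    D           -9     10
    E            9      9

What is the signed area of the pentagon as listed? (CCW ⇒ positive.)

-114.5

Apply the surveyor's formula: 2A = Σ (x_i·y_{i+1} − x_{i+1}·y_i), indices taken mod 5.
Σ = (-36) + (6) + (8) + (-171) + (-36) = -229
Signed area = Σ/2 = -114.5 (negative ⇒ clockwise traversal).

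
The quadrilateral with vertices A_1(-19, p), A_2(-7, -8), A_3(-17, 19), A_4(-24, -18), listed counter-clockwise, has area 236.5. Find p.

-10

Write out the shoelace sum; only the two edges meeting at A_1 involve p:
2·Area = [((-24)·p − (-19)·(-18)) + ((-19)·(-8) − (-7)·p)] + 493
       = -17·p + 303 = 473
⇒ p = -10.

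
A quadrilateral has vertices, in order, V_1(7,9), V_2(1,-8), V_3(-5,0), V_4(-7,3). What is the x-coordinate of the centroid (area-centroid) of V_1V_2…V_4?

5/17

Apply the shoelace (surveyor's) formula. First the cross-terms c_i = x_i·y_{i+1} − x_{i+1}·y_i:
  -65, -40, -15, -84  ⇒  2A = -204, A = -102.
Then Σ (x_i + x_{i+1})·c_i = -180, so x̄ = -180 / (6·(-102)) = 5/17.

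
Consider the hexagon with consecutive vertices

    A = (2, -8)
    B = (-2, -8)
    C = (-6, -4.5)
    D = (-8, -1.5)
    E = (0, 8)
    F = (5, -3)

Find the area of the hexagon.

118

A→B: (2)(-8) − (-2)(-8) = -32
B→C: (-2)(-4.5) − (-6)(-8) = -39
C→D: (-6)(-1.5) − (-8)(-4.5) = -27
D→E: (-8)(8) − (0)(-1.5) = -64
E→F: (0)(-3) − (5)(8) = -40
F→A: (5)(-8) − (2)(-3) = -34
Σ = -236
Area = |Σ|/2 = 118.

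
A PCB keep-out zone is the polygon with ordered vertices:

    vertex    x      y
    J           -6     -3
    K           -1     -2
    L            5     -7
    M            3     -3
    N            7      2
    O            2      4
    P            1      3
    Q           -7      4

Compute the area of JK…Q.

77.5

Apply the shoelace formula: 2A = Σ (x_i·y_{i+1} − x_{i+1}·y_i), indices taken mod 8.
J→K: (-6)(-2) − (-1)(-3) = 9
K→L: (-1)(-7) − (5)(-2) = 17
L→M: (5)(-3) − (3)(-7) = 6
M→N: (3)(2) − (7)(-3) = 27
N→O: (7)(4) − (2)(2) = 24
O→P: (2)(3) − (1)(4) = 2
P→Q: (1)(4) − (-7)(3) = 25
Q→J: (-7)(-3) − (-6)(4) = 45
Σ = 155
Area = |Σ|/2 = 77.5.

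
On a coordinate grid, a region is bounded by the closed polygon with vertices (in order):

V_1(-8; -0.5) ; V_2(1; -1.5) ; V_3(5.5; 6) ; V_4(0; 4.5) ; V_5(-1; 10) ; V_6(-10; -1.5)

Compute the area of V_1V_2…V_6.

Apply the surveyor's formula: 2A = Σ (x_i·y_{i+1} − x_{i+1}·y_i), indices taken mod 6.
Cross-terms: 12.5, 14.25, 24.75, 4.5, 101.5, -7  ⇒  Σ = 150.5
Area = |Σ|/2 = 75.25.

75.25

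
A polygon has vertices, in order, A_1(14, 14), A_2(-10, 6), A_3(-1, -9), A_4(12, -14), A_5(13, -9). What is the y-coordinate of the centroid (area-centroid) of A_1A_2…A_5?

Apply the surveyor's formula. First the cross-terms c_i = x_i·y_{i+1} − x_{i+1}·y_i:
  224, 96, 122, 74, 308  ⇒  2A = 824, A = 412.
Then Σ (y_i + y_{i+1})·c_i = 1224, so ȳ = 1224 / (6·412) = 51/103.

51/103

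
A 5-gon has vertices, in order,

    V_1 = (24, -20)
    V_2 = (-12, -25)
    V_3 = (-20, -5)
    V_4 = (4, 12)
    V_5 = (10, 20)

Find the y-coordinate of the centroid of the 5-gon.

-803/111

Apply Gauss's area formula. First the cross-terms c_i = x_i·y_{i+1} − x_{i+1}·y_i:
  -840, -440, -220, -40, -680  ⇒  2A = -2220, A = -1110.
Then Σ (y_i + y_{i+1})·c_i = 48180, so ȳ = 48180 / (6·(-1110)) = -803/111.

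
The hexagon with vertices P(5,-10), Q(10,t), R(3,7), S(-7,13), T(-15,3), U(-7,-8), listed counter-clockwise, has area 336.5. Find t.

Write out the shoelace sum; only the two edges meeting at Q involve t:
2·Area = [(5·t − 10·(-10)) + (10·7 − 3·t)] + 513
       = 2·t + 683 = 673
⇒ t = -5.

-5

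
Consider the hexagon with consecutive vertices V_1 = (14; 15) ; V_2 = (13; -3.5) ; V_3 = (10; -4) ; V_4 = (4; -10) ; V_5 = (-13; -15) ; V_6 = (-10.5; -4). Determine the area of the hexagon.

371

Apply the surveyor's formula: 2A = Σ (x_i·y_{i+1} − x_{i+1}·y_i), indices taken mod 6.
Cross-terms: -244, -17, -84, -190, -105.5, -101.5  ⇒  Σ = -742
Area = |Σ|/2 = 371.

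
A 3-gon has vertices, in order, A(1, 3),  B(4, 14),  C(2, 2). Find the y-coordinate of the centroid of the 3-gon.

19/3

Apply the surveyor's formula. First the cross-terms c_i = x_i·y_{i+1} − x_{i+1}·y_i:
  2, -20, 4  ⇒  2A = -14, A = -7.
Then Σ (y_i + y_{i+1})·c_i = -266, so ȳ = -266 / (6·(-7)) = 19/3.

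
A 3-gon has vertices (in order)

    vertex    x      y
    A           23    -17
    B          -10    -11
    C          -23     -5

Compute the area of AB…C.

60

Apply the surveyor's formula: 2A = Σ (x_i·y_{i+1} − x_{i+1}·y_i), indices taken mod 3.
A→B: (23)(-11) − (-10)(-17) = -423
B→C: (-10)(-5) − (-23)(-11) = -203
C→A: (-23)(-17) − (23)(-5) = 506
Σ = -120
Area = |Σ|/2 = 60.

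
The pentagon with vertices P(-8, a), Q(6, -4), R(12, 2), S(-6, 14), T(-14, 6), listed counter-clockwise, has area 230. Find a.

The doubled signed area Σ (x_i y_{i+1} − x_{i+1} y_i) is linear in a.
With a=0 it equals 480; the coefficient of a is -20 (from the two edges through P).
So -20·a + 480 = 2·230 = 460 ⇒ a = 1.

1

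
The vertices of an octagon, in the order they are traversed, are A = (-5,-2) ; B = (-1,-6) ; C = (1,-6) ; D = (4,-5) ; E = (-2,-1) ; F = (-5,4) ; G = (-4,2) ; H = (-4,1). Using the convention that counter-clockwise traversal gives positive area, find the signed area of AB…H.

27.5

Σ = (28) + (12) + (19) + (-14) + (-13) + (6) + (4) + (13) = 55
Signed area = Σ/2 = 27.5 (positive ⇒ counter-clockwise traversal).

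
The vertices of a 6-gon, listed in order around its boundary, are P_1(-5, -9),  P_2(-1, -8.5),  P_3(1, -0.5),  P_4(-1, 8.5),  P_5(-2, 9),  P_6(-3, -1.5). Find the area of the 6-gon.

Apply the shoelace (surveyor's) formula: 2A = Σ (x_i·y_{i+1} − x_{i+1}·y_i), indices taken mod 6.
P_1→P_2: (-5)(-8.5) − (-1)(-9) = 33.5
P_2→P_3: (-1)(-0.5) − (1)(-8.5) = 9
P_3→P_4: (1)(8.5) − (-1)(-0.5) = 8
P_4→P_5: (-1)(9) − (-2)(8.5) = 8
P_5→P_6: (-2)(-1.5) − (-3)(9) = 30
P_6→P_1: (-3)(-9) − (-5)(-1.5) = 19.5
Σ = 108
Area = |Σ|/2 = 54.

54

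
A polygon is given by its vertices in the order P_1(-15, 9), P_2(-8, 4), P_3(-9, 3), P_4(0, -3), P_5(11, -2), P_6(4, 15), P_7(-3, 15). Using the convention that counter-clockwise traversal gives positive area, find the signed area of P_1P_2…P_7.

Cross-terms: 12, 12, 27, 33, 173, 105, 198  ⇒  Σ = 560
Signed area = Σ/2 = 280 (positive ⇒ counter-clockwise traversal).

280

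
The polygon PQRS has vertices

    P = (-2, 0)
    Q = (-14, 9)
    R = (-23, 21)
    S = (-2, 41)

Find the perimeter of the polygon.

|PQ| = √((-12)² + (9)²) = √225 = 15
|QR| = √((-9)² + (12)²) = √225 = 15
|RS| = √((21)² + (20)²) = √841 = 29
|SP| = √((0)² + (-41)²) = √1681 = 41
Perimeter = 15 + 15 + 29 + 41 = 100.

100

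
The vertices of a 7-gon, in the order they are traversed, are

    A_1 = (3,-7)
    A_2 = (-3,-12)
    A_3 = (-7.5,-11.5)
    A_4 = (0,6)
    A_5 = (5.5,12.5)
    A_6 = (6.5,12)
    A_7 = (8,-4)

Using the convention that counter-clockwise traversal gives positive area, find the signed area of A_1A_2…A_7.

Apply Gauss's area formula: 2A = Σ (x_i·y_{i+1} − x_{i+1}·y_i), indices taken mod 7.
Σ = (-57) + (-55.5) + (-45) + (-33) + (-15.25) + (-122) + (-44) = -371.75
Signed area = Σ/2 = -185.875 (negative ⇒ clockwise traversal).

-185.875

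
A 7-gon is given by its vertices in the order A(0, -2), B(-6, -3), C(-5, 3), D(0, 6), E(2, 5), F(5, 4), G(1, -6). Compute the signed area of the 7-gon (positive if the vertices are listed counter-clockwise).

-70

Apply the surveyor's formula: 2A = Σ (x_i·y_{i+1} − x_{i+1}·y_i), indices taken mod 7.
Σ = (-12) + (-33) + (-30) + (-12) + (-17) + (-34) + (-2) = -140
Signed area = Σ/2 = -70 (negative ⇒ clockwise traversal).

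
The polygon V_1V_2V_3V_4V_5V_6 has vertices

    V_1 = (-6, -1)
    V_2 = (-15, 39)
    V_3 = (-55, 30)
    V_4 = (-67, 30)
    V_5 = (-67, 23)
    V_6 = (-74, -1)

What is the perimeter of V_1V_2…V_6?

|V_1V_2| = √((-9)² + (40)²) = √1681 = 41
|V_2V_3| = √((-40)² + (-9)²) = √1681 = 41
|V_3V_4| = √((-12)² + (0)²) = √144 = 12
|V_4V_5| = √((0)² + (-7)²) = √49 = 7
|V_5V_6| = √((-7)² + (-24)²) = √625 = 25
|V_6V_1| = √((68)² + (0)²) = √4624 = 68
Perimeter = 41 + 41 + 12 + 7 + 25 + 68 = 194.

194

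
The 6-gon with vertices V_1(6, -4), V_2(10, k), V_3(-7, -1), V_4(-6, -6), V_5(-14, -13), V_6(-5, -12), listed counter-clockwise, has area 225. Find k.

The doubled signed area Σ (x_i y_{i+1} − x_{i+1} y_i) is linear in k.
With k=0 it equals 255; the coefficient of k is 13 (from the two edges through V_2).
So 13·k + 255 = 2·225 = 450 ⇒ k = 15.

15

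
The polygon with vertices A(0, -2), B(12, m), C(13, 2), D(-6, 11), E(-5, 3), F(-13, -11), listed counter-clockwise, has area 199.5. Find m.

-3

Write out the shoelace sum; only the two edges meeting at B involve m:
2·Area = [(0·m − 12·(-2)) + (12·2 − 13·m)] + 312
       = -13·m + 360 = 399
⇒ m = -3.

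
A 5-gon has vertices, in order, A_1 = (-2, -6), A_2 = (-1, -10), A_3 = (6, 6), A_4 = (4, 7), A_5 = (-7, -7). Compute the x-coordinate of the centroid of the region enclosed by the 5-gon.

31/135

Apply the shoelace formula. First the cross-terms c_i = x_i·y_{i+1} − x_{i+1}·y_i:
  14, 54, 18, 21, 28  ⇒  2A = 135, A = 67.5.
Then Σ (x_i + x_{i+1})·c_i = 93, so x̄ = 93 / (6·67.5) = 31/135.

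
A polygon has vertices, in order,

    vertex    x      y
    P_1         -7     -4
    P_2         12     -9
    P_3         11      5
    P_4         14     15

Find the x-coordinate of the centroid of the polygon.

Apply the surveyor's formula. First the cross-terms c_i = x_i·y_{i+1} − x_{i+1}·y_i:
  111, 159, 95, 49  ⇒  2A = 414, A = 207.
Then Σ (x_i + x_{i+1})·c_i = 6930, so x̄ = 6930 / (6·207) = 385/69.

385/69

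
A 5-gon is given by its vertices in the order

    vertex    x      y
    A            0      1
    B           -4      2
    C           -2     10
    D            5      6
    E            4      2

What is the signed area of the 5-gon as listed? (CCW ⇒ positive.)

A→B: (0)(2) − (-4)(1) = 4
B→C: (-4)(10) − (-2)(2) = -36
C→D: (-2)(6) − (5)(10) = -62
D→E: (5)(2) − (4)(6) = -14
E→A: (4)(1) − (0)(2) = 4
Σ = -104
Signed area = Σ/2 = -52 (negative ⇒ clockwise traversal).

-52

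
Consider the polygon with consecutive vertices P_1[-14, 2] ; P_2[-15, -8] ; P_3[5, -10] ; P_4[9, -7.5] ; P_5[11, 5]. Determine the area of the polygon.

Apply the shoelace formula: 2A = Σ (x_i·y_{i+1} − x_{i+1}·y_i), indices taken mod 5.
P_1→P_2: (-14)(-8) − (-15)(2) = 142
P_2→P_3: (-15)(-10) − (5)(-8) = 190
P_3→P_4: (5)(-7.5) − (9)(-10) = 52.5
P_4→P_5: (9)(5) − (11)(-7.5) = 127.5
P_5→P_1: (11)(2) − (-14)(5) = 92
Σ = 604
Area = |Σ|/2 = 302.

302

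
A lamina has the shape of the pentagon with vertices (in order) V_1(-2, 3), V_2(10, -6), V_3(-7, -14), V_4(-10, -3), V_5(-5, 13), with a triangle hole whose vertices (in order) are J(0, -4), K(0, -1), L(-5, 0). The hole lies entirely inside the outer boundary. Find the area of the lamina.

219

Outer boundary:
Apply the shoelace (surveyor's) formula: 2A = Σ (x_i·y_{i+1} − x_{i+1}·y_i), indices taken mod 5.
Σ = (-18) + (-182) + (-119) + (-145) + (11) = -453
Area = |Σ|/2 = 226.5.
Hole:
Apply the surveyor's formula: 2A = Σ (x_i·y_{i+1} − x_{i+1}·y_i), indices taken mod 3.
Cross-terms: 0, -5, 20  ⇒  Σ = 15
Area = |Σ|/2 = 7.5.
Net area = 226.5 − 7.5 = 219.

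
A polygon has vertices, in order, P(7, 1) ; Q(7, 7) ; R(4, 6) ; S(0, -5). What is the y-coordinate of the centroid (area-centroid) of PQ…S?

358/213

Apply the shoelace formula. First the cross-terms c_i = x_i·y_{i+1} − x_{i+1}·y_i:
  42, 14, -20, 35  ⇒  2A = 71, A = 35.5.
Then Σ (y_i + y_{i+1})·c_i = 358, so ȳ = 358 / (6·35.5) = 358/213.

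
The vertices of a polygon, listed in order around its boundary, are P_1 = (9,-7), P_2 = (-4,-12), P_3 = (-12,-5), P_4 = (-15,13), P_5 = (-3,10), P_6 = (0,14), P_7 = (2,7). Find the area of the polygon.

Apply the shoelace (surveyor's) formula: 2A = Σ (x_i·y_{i+1} − x_{i+1}·y_i), indices taken mod 7.
Cross-terms: -136, -124, -231, -111, -42, -28, -77  ⇒  Σ = -749
Area = |Σ|/2 = 374.5.

374.5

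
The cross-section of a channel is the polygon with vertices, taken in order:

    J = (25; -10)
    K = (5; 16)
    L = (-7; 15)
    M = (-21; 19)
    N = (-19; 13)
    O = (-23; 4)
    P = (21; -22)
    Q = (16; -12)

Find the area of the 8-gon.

896

J→K: (25)(16) − (5)(-10) = 450
K→L: (5)(15) − (-7)(16) = 187
L→M: (-7)(19) − (-21)(15) = 182
M→N: (-21)(13) − (-19)(19) = 88
N→O: (-19)(4) − (-23)(13) = 223
O→P: (-23)(-22) − (21)(4) = 422
P→Q: (21)(-12) − (16)(-22) = 100
Q→J: (16)(-10) − (25)(-12) = 140
Σ = 1792
Area = |Σ|/2 = 896.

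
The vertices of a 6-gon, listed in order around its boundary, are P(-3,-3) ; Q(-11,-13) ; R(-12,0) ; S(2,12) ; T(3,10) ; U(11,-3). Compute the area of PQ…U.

Apply the surveyor's formula: 2A = Σ (x_i·y_{i+1} − x_{i+1}·y_i), indices taken mod 6.
Cross-terms: 6, -156, -144, -16, -119, -42  ⇒  Σ = -471
Area = |Σ|/2 = 235.5.

235.5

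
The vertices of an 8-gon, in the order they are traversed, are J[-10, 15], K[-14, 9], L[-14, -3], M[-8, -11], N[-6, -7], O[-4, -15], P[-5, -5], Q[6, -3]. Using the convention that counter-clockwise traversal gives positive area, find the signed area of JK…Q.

260

Apply Gauss's area formula: 2A = Σ (x_i·y_{i+1} − x_{i+1}·y_i), indices taken mod 8.
Σ = (120) + (168) + (130) + (-10) + (62) + (-55) + (45) + (60) = 520
Signed area = Σ/2 = 260 (positive ⇒ counter-clockwise traversal).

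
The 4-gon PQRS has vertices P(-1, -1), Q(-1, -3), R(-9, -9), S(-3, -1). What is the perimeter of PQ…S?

24

|PQ| = √((0)² + (-2)²) = √4 = 2
|QR| = √((-8)² + (-6)²) = √100 = 10
|RS| = √((6)² + (8)²) = √100 = 10
|SP| = √((2)² + (0)²) = √4 = 2
Perimeter = 2 + 10 + 10 + 2 = 24.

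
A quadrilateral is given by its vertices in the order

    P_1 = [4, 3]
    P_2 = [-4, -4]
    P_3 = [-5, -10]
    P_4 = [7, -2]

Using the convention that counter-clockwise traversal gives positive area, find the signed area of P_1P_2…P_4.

62.5

Apply the shoelace (surveyor's) formula: 2A = Σ (x_i·y_{i+1} − x_{i+1}·y_i), indices taken mod 4.
Σ = (-4) + (20) + (80) + (29) = 125
Signed area = Σ/2 = 62.5 (positive ⇒ counter-clockwise traversal).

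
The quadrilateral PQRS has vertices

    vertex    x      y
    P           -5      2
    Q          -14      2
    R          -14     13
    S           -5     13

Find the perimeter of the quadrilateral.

|PQ| = √((-9)² + (0)²) = √81 = 9
|QR| = √((0)² + (11)²) = √121 = 11
|RS| = √((9)² + (0)²) = √81 = 9
|SP| = √((0)² + (-11)²) = √121 = 11
Perimeter = 9 + 11 + 9 + 11 = 40.

40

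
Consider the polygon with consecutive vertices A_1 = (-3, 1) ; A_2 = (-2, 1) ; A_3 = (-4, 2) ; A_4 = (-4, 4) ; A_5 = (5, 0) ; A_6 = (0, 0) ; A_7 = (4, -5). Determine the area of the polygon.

Apply Gauss's area formula: 2A = Σ (x_i·y_{i+1} − x_{i+1}·y_i), indices taken mod 7.
Σ = (-1) + (0) + (-8) + (-20) + (0) + (0) + (-11) = -40
Area = |Σ|/2 = 20.

20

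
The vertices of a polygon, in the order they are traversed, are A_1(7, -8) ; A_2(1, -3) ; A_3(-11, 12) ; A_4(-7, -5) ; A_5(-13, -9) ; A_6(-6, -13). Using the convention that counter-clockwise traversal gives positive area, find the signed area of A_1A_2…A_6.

178.5

A_1→A_2: (7)(-3) − (1)(-8) = -13
A_2→A_3: (1)(12) − (-11)(-3) = -21
A_3→A_4: (-11)(-5) − (-7)(12) = 139
A_4→A_5: (-7)(-9) − (-13)(-5) = -2
A_5→A_6: (-13)(-13) − (-6)(-9) = 115
A_6→A_1: (-6)(-8) − (7)(-13) = 139
Σ = 357
Signed area = Σ/2 = 178.5 (positive ⇒ counter-clockwise traversal).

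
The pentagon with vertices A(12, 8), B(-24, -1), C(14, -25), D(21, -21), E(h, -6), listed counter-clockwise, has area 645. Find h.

Write out the shoelace sum; only the two edges meeting at E involve h:
2·Area = [(21·(-6) − h·(-21)) + (h·8 − 12·(-6))] + 1025
       = 29·h + 971 = 1290
⇒ h = 11.

11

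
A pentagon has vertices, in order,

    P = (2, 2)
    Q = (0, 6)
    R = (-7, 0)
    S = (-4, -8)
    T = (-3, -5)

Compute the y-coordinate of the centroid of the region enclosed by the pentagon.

-2/11

Apply the surveyor's formula. First the cross-terms c_i = x_i·y_{i+1} − x_{i+1}·y_i:
  12, 42, 56, -4, 4  ⇒  2A = 110, A = 55.
Then Σ (y_i + y_{i+1})·c_i = -60, so ȳ = -60 / (6·55) = -2/11.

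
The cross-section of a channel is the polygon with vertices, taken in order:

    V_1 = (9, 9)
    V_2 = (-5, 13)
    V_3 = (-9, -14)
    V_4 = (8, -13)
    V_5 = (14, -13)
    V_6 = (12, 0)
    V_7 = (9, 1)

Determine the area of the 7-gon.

Cross-terms: 162, 187, 229, 78, 156, 12, 72  ⇒  Σ = 896
Area = |Σ|/2 = 448.

448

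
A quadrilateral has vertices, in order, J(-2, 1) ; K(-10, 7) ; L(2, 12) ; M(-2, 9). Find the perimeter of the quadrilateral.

36

|JK| = √((-8)² + (6)²) = √100 = 10
|KL| = √((12)² + (5)²) = √169 = 13
|LM| = √((-4)² + (-3)²) = √25 = 5
|MJ| = √((0)² + (-8)²) = √64 = 8
Perimeter = 10 + 13 + 5 + 8 = 36.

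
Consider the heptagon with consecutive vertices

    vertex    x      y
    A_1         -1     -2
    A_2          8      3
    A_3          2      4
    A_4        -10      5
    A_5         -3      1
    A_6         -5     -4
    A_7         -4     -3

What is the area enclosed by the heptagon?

Apply the shoelace (surveyor's) formula: 2A = Σ (x_i·y_{i+1} − x_{i+1}·y_i), indices taken mod 7.
Σ = (13) + (26) + (50) + (5) + (17) + (-1) + (5) = 115
Area = |Σ|/2 = 57.5.

57.5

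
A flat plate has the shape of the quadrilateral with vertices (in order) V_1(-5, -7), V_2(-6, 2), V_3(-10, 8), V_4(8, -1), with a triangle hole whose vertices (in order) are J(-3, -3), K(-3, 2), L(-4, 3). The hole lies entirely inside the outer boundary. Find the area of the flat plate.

Outer boundary:
Apply the shoelace (surveyor's) formula: 2A = Σ (x_i·y_{i+1} − x_{i+1}·y_i), indices taken mod 4.
Cross-terms: -52, -28, -54, -61  ⇒  Σ = -195
Area = |Σ|/2 = 97.5.
Hole:
Apply Gauss's area formula: 2A = Σ (x_i·y_{i+1} − x_{i+1}·y_i), indices taken mod 3.
Σ = (-15) + (-1) + (21) = 5
Area = |Σ|/2 = 2.5.
Net area = 97.5 − 2.5 = 95.

95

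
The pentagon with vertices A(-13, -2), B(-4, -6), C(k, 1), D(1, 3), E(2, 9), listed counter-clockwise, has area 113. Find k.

5

The doubled signed area Σ (x_i y_{i+1} − x_{i+1} y_i) is linear in k.
With k=0 it equals 181; the coefficient of k is 9 (from the two edges through C).
So 9·k + 181 = 2·113 = 226 ⇒ k = 5.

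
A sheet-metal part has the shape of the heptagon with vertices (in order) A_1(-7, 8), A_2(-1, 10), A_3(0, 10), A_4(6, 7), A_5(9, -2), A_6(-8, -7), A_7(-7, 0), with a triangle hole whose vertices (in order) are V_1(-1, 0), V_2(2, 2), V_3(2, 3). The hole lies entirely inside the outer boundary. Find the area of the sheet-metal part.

194

Outer boundary:
Σ = (-62) + (-10) + (-60) + (-75) + (-79) + (-49) + (-56) = -391
Area = |Σ|/2 = 195.5.
Hole:
Apply the shoelace formula: 2A = Σ (x_i·y_{i+1} − x_{i+1}·y_i), indices taken mod 3.
Cross-terms: -2, 2, 3  ⇒  Σ = 3
Area = |Σ|/2 = 1.5.
Net area = 195.5 − 1.5 = 194.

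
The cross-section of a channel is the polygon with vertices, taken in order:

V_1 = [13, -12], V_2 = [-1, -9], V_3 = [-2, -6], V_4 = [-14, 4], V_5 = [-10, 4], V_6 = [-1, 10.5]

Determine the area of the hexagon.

237.25

Apply the surveyor's formula: 2A = Σ (x_i·y_{i+1} − x_{i+1}·y_i), indices taken mod 6.
Cross-terms: -129, -12, -92, -16, -101, -124.5  ⇒  Σ = -474.5
Area = |Σ|/2 = 237.25.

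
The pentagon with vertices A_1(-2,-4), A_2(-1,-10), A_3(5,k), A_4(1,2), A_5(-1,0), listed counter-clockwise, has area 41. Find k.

0

The doubled signed area Σ (x_i y_{i+1} − x_{i+1} y_i) is linear in k.
With k=0 it equals 82; the coefficient of k is -2 (from the two edges through A_3).
So -2·k + 82 = 2·41 = 82 ⇒ k = 0.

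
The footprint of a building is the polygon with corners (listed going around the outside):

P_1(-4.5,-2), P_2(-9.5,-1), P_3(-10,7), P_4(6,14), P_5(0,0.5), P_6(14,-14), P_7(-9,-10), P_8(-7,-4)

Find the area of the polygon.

290.5

Apply the shoelace formula: 2A = Σ (x_i·y_{i+1} − x_{i+1}·y_i), indices taken mod 8.
Cross-terms: -14.5, -76.5, -182, 3, -7, -266, -34, -4  ⇒  Σ = -581
Area = |Σ|/2 = 290.5.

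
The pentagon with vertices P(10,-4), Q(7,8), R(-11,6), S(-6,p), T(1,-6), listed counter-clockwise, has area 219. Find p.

The doubled signed area Σ (x_i y_{i+1} − x_{i+1} y_i) is linear in p.
With p=0 it equals 366; the coefficient of p is -12 (from the two edges through S).
So -12·p + 366 = 2·219 = 438 ⇒ p = -6.

-6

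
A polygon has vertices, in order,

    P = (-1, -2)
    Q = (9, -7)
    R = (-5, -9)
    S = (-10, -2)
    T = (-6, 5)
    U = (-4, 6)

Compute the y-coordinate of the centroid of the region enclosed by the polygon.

-147/47

Apply the shoelace (surveyor's) formula. First the cross-terms c_i = x_i·y_{i+1} − x_{i+1}·y_i:
  25, -116, -80, -62, -16, 14  ⇒  2A = -235, A = -117.5.
Then Σ (y_i + y_{i+1})·c_i = 2205, so ȳ = 2205 / (6·(-117.5)) = -147/47.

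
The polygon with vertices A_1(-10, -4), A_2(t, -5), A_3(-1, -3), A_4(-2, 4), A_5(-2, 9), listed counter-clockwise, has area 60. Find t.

Write out the shoelace sum; only the two edges meeting at A_2 involve t:
2·Area = [((-10)·(-5) − t·(-4)) + (t·(-3) − (-1)·(-5))] + 78
       = 1·t + 123 = 120
⇒ t = -3.

-3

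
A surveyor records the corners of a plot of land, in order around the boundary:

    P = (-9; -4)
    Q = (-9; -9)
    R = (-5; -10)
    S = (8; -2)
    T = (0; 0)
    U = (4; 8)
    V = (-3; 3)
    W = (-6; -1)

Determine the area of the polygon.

Apply the surveyor's formula: 2A = Σ (x_i·y_{i+1} − x_{i+1}·y_i), indices taken mod 8.
Cross-terms: 45, 45, 90, 0, 0, 36, 21, 15  ⇒  Σ = 252
Area = |Σ|/2 = 126.

126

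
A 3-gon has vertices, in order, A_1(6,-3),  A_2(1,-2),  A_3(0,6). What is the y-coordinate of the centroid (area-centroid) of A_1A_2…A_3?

1/3

Apply the shoelace (surveyor's) formula. First the cross-terms c_i = x_i·y_{i+1} − x_{i+1}·y_i:
  -9, 6, -36  ⇒  2A = -39, A = -19.5.
Then Σ (y_i + y_{i+1})·c_i = -39, so ȳ = -39 / (6·(-19.5)) = 1/3.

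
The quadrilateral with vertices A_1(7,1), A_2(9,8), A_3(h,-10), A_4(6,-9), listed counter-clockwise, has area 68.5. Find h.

The doubled signed area Σ (x_i y_{i+1} − x_{i+1} y_i) is linear in h.
With h=0 it equals 86; the coefficient of h is -17 (from the two edges through A_3).
So -17·h + 86 = 2·68.5 = 137 ⇒ h = -3.

-3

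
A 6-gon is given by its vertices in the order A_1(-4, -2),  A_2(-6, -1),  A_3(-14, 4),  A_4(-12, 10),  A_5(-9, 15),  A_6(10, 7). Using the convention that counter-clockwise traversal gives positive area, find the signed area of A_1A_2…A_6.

Apply the shoelace formula: 2A = Σ (x_i·y_{i+1} − x_{i+1}·y_i), indices taken mod 6.
Cross-terms: -8, -38, -92, -90, -213, 8  ⇒  Σ = -433
Signed area = Σ/2 = -216.5 (negative ⇒ clockwise traversal).

-216.5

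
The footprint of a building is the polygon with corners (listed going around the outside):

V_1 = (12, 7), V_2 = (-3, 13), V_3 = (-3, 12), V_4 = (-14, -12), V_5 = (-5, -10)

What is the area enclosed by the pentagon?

V_1→V_2: (12)(13) − (-3)(7) = 177
V_2→V_3: (-3)(12) − (-3)(13) = 3
V_3→V_4: (-3)(-12) − (-14)(12) = 204
V_4→V_5: (-14)(-10) − (-5)(-12) = 80
V_5→V_1: (-5)(7) − (12)(-10) = 85
Σ = 549
Area = |Σ|/2 = 274.5.

274.5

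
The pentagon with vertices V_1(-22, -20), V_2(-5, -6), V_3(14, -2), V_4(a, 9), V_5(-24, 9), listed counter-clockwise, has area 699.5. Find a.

23

Write out the shoelace sum; only the two edges meeting at V_4 involve a:
2·Area = [(14·9 − a·(-2)) + (a·9 − (-24)·9)] + 804
       = 11·a + 1146 = 1399
⇒ a = 23.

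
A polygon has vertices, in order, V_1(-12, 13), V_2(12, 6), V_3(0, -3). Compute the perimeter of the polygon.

60

|V_1V_2| = √((24)² + (-7)²) = √625 = 25
|V_2V_3| = √((-12)² + (-9)²) = √225 = 15
|V_3V_1| = √((-12)² + (16)²) = √400 = 20
Perimeter = 25 + 15 + 20 = 60.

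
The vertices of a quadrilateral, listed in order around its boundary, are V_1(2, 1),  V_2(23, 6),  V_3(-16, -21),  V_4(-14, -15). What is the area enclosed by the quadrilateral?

Apply the shoelace formula: 2A = Σ (x_i·y_{i+1} − x_{i+1}·y_i), indices taken mod 4.
Cross-terms: -11, -387, -54, 16  ⇒  Σ = -436
Area = |Σ|/2 = 218.

218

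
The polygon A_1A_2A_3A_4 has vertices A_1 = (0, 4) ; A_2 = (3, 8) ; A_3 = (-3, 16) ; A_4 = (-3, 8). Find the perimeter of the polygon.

|A_1A_2| = √((3)² + (4)²) = √25 = 5
|A_2A_3| = √((-6)² + (8)²) = √100 = 10
|A_3A_4| = √((0)² + (-8)²) = √64 = 8
|A_4A_1| = √((3)² + (-4)²) = √25 = 5
Perimeter = 5 + 10 + 8 + 5 = 28.

28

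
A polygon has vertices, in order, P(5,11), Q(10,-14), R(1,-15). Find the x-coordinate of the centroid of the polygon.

Apply Gauss's area formula. First the cross-terms c_i = x_i·y_{i+1} − x_{i+1}·y_i:
  -180, -136, 86  ⇒  2A = -230, A = -115.
Then Σ (x_i + x_{i+1})·c_i = -3680, so x̄ = -3680 / (6·(-115)) = 16/3.

16/3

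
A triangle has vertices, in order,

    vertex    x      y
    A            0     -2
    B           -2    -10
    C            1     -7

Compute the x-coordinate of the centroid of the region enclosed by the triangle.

-1/3

Apply the shoelace (surveyor's) formula. First the cross-terms c_i = x_i·y_{i+1} − x_{i+1}·y_i:
  -4, 24, -2  ⇒  2A = 18, A = 9.
Then Σ (x_i + x_{i+1})·c_i = -18, so x̄ = -18 / (6·9) = -1/3.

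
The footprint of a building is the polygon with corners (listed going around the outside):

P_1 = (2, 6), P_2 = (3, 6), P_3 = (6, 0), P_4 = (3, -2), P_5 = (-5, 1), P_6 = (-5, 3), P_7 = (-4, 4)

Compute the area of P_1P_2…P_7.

55.5

P_1→P_2: (2)(6) − (3)(6) = -6
P_2→P_3: (3)(0) − (6)(6) = -36
P_3→P_4: (6)(-2) − (3)(0) = -12
P_4→P_5: (3)(1) − (-5)(-2) = -7
P_5→P_6: (-5)(3) − (-5)(1) = -10
P_6→P_7: (-5)(4) − (-4)(3) = -8
P_7→P_1: (-4)(6) − (2)(4) = -32
Σ = -111
Area = |Σ|/2 = 55.5.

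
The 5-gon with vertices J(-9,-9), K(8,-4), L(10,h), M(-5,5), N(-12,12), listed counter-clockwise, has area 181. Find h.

-4

Write out the shoelace sum; only the two edges meeting at L involve h:
2·Area = [(8·h − 10·(-4)) + (10·5 − (-5)·h)] + 324
       = 13·h + 414 = 362
⇒ h = -4.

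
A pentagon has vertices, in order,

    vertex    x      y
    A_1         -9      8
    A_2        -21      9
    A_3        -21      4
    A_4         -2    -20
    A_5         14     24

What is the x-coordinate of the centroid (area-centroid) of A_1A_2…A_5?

-622/177

Apply the surveyor's formula. First the cross-terms c_i = x_i·y_{i+1} − x_{i+1}·y_i:
  87, 105, 428, 232, 328  ⇒  2A = 1180, A = 590.
Then Σ (x_i + x_{i+1})·c_i = -12440, so x̄ = -12440 / (6·590) = -622/177.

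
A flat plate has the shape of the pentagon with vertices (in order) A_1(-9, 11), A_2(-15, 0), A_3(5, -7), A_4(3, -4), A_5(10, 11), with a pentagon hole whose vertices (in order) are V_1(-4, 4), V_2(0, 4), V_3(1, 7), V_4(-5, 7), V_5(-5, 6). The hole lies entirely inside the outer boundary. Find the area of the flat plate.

261

Outer boundary:
A_1→A_2: (-9)(0) − (-15)(11) = 165
A_2→A_3: (-15)(-7) − (5)(0) = 105
A_3→A_4: (5)(-4) − (3)(-7) = 1
A_4→A_5: (3)(11) − (10)(-4) = 73
A_5→A_1: (10)(11) − (-9)(11) = 209
Σ = 553
Area = |Σ|/2 = 276.5.
Hole:
Apply the shoelace formula: 2A = Σ (x_i·y_{i+1} − x_{i+1}·y_i), indices taken mod 5.
V_1→V_2: (-4)(4) − (0)(4) = -16
V_2→V_3: (0)(7) − (1)(4) = -4
V_3→V_4: (1)(7) − (-5)(7) = 42
V_4→V_5: (-5)(6) − (-5)(7) = 5
V_5→V_1: (-5)(4) − (-4)(6) = 4
Σ = 31
Area = |Σ|/2 = 15.5.
Net area = 276.5 − 15.5 = 261.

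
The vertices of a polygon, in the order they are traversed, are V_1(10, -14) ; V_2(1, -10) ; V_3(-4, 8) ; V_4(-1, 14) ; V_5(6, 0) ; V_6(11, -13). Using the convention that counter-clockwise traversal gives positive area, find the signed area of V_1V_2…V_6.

Σ = (-86) + (-32) + (-48) + (-84) + (-78) + (-24) = -352
Signed area = Σ/2 = -176 (negative ⇒ clockwise traversal).

-176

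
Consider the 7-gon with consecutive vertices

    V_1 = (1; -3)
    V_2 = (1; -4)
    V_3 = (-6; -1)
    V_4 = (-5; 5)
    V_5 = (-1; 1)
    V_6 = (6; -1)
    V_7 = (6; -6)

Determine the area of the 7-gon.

54

Apply the shoelace formula: 2A = Σ (x_i·y_{i+1} − x_{i+1}·y_i), indices taken mod 7.
Σ = (-1) + (-25) + (-35) + (0) + (-5) + (-30) + (-12) = -108
Area = |Σ|/2 = 54.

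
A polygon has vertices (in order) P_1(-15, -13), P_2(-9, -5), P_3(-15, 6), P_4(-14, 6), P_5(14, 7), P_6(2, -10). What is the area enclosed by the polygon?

Cross-terms: -42, -129, -6, -182, -154, -176  ⇒  Σ = -689
Area = |Σ|/2 = 344.5.

344.5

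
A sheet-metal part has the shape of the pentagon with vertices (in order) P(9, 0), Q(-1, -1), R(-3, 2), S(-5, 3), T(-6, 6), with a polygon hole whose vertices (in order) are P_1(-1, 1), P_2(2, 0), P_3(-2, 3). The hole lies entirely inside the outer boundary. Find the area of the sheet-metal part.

37

Outer boundary:
Apply the shoelace (surveyor's) formula: 2A = Σ (x_i·y_{i+1} − x_{i+1}·y_i), indices taken mod 5.
Σ = (-9) + (-5) + (1) + (-12) + (-54) = -79
Area = |Σ|/2 = 39.5.
Hole:
P_1→P_2: (-1)(0) − (2)(1) = -2
P_2→P_3: (2)(3) − (-2)(0) = 6
P_3→P_1: (-2)(1) − (-1)(3) = 1
Σ = 5
Area = |Σ|/2 = 2.5.
Net area = 39.5 − 2.5 = 37.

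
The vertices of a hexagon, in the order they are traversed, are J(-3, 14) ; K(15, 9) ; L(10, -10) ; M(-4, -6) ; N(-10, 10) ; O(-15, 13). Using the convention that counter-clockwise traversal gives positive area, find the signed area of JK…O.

-414

Apply the shoelace formula: 2A = Σ (x_i·y_{i+1} − x_{i+1}·y_i), indices taken mod 6.
Σ = (-237) + (-240) + (-100) + (-100) + (20) + (-171) = -828
Signed area = Σ/2 = -414 (negative ⇒ clockwise traversal).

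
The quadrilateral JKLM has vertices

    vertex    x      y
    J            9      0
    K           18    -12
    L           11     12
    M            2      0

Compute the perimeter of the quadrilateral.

|JK| = √((9)² + (-12)²) = √225 = 15
|KL| = √((-7)² + (24)²) = √625 = 25
|LM| = √((-9)² + (-12)²) = √225 = 15
|MJ| = √((7)² + (0)²) = √49 = 7
Perimeter = 15 + 25 + 15 + 7 = 62.

62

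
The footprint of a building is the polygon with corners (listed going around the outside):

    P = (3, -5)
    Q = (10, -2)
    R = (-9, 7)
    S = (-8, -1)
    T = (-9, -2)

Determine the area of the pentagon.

Σ = (44) + (52) + (65) + (7) + (51) = 219
Area = |Σ|/2 = 109.5.

109.5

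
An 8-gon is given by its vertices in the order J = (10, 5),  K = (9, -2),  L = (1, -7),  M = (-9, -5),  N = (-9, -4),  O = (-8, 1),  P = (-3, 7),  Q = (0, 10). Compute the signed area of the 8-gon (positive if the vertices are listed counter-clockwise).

-213.5

Σ = (-65) + (-61) + (-68) + (-9) + (-41) + (-53) + (-30) + (-100) = -427
Signed area = Σ/2 = -213.5 (negative ⇒ clockwise traversal).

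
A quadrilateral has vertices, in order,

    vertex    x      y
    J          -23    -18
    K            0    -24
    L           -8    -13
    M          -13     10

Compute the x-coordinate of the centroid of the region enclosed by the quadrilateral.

-1509/115

Apply the shoelace (surveyor's) formula. First the cross-terms c_i = x_i·y_{i+1} − x_{i+1}·y_i:
  552, -192, -249, 464  ⇒  2A = 575, A = 287.5.
Then Σ (x_i + x_{i+1})·c_i = -22635, so x̄ = -22635 / (6·287.5) = -1509/115.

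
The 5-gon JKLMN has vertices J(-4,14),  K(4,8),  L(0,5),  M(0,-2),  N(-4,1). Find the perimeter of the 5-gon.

|JK| = √((8)² + (-6)²) = √100 = 10
|KL| = √((-4)² + (-3)²) = √25 = 5
|LM| = √((0)² + (-7)²) = √49 = 7
|MN| = √((-4)² + (3)²) = √25 = 5
|NJ| = √((0)² + (13)²) = √169 = 13
Perimeter = 10 + 5 + 7 + 5 + 13 = 40.

40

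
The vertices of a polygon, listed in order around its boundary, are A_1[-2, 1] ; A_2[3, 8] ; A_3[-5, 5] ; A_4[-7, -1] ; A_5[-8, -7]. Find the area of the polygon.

A_1→A_2: (-2)(8) − (3)(1) = -19
A_2→A_3: (3)(5) − (-5)(8) = 55
A_3→A_4: (-5)(-1) − (-7)(5) = 40
A_4→A_5: (-7)(-7) − (-8)(-1) = 41
A_5→A_1: (-8)(1) − (-2)(-7) = -22
Σ = 95
Area = |Σ|/2 = 47.5.

47.5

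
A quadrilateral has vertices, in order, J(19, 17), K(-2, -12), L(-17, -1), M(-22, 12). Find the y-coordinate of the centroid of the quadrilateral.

254/51

Apply the shoelace (surveyor's) formula. First the cross-terms c_i = x_i·y_{i+1} − x_{i+1}·y_i:
  -194, -202, -226, -602  ⇒  2A = -1224, A = -612.
Then Σ (y_i + y_{i+1})·c_i = -18288, so ȳ = -18288 / (6·(-612)) = 254/51.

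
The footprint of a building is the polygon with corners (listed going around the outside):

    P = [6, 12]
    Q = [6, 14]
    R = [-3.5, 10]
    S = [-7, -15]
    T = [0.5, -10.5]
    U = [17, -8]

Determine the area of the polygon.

Apply Gauss's area formula: 2A = Σ (x_i·y_{i+1} − x_{i+1}·y_i), indices taken mod 6.
Σ = (12) + (109) + (122.5) + (81) + (174.5) + (252) = 751
Area = |Σ|/2 = 375.5.

375.5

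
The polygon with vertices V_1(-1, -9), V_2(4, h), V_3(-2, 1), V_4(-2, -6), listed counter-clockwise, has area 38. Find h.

10

The doubled signed area Σ (x_i y_{i+1} − x_{i+1} y_i) is linear in h.
With h=0 it equals 66; the coefficient of h is 1 (from the two edges through V_2).
So 1·h + 66 = 2·38 = 76 ⇒ h = 10.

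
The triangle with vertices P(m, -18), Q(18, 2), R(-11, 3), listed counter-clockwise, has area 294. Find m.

10

Write out the shoelace sum; only the two edges meeting at P involve m:
2·Area = [((-11)·(-18) − m·3) + (m·2 − 18·(-18))] + 76
       = -1·m + 598 = 588
⇒ m = 10.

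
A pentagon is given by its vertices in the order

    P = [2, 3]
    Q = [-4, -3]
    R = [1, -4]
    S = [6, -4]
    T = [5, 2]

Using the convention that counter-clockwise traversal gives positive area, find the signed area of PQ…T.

Apply the surveyor's formula: 2A = Σ (x_i·y_{i+1} − x_{i+1}·y_i), indices taken mod 5.
P→Q: (2)(-3) − (-4)(3) = 6
Q→R: (-4)(-4) − (1)(-3) = 19
R→S: (1)(-4) − (6)(-4) = 20
S→T: (6)(2) − (5)(-4) = 32
T→P: (5)(3) − (2)(2) = 11
Σ = 88
Signed area = Σ/2 = 44 (positive ⇒ counter-clockwise traversal).

44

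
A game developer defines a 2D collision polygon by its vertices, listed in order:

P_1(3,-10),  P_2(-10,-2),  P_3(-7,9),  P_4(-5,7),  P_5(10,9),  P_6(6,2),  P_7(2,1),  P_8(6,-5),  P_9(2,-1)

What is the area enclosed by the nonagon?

Apply Gauss's area formula: 2A = Σ (x_i·y_{i+1} − x_{i+1}·y_i), indices taken mod 9.
Cross-terms: -106, -104, -4, -115, -34, 2, -16, 4, -17  ⇒  Σ = -390
Area = |Σ|/2 = 195.

195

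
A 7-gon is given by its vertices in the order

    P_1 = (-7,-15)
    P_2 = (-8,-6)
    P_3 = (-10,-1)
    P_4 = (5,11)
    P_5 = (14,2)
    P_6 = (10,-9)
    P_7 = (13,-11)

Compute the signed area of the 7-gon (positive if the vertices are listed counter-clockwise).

Apply Gauss's area formula: 2A = Σ (x_i·y_{i+1} − x_{i+1}·y_i), indices taken mod 7.
Σ = (-78) + (-52) + (-105) + (-144) + (-146) + (7) + (-272) = -790
Signed area = Σ/2 = -395 (negative ⇒ clockwise traversal).

-395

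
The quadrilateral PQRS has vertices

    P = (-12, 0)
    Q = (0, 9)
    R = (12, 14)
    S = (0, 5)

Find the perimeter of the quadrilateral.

56

|PQ| = √((12)² + (9)²) = √225 = 15
|QR| = √((12)² + (5)²) = √169 = 13
|RS| = √((-12)² + (-9)²) = √225 = 15
|SP| = √((-12)² + (-5)²) = √169 = 13
Perimeter = 15 + 13 + 15 + 13 = 56.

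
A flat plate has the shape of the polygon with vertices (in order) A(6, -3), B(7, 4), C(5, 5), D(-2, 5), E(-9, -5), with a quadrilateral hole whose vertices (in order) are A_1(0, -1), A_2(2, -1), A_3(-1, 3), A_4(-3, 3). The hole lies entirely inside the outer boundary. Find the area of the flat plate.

Outer boundary:
Apply the shoelace formula: 2A = Σ (x_i·y_{i+1} − x_{i+1}·y_i), indices taken mod 5.
Σ = (45) + (15) + (35) + (55) + (57) = 207
Area = |Σ|/2 = 103.5.
Hole:
Apply Gauss's area formula: 2A = Σ (x_i·y_{i+1} − x_{i+1}·y_i), indices taken mod 4.
Σ = (2) + (5) + (6) + (3) = 16
Area = |Σ|/2 = 8.
Net area = 103.5 − 8 = 95.5.

95.5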